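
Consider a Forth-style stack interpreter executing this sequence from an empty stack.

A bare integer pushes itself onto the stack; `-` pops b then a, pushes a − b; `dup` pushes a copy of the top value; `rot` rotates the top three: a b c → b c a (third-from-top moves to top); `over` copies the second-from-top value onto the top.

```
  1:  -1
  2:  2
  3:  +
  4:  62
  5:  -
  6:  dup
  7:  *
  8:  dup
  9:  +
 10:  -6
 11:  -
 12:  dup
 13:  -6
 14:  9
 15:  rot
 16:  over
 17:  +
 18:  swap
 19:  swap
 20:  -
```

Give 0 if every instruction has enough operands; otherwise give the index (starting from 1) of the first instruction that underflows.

0

-1    [-1]
2     [-1, 2]
+     [1]
62    [1, 62]
-     [-61]
dup   [-61, -61]
*     [3721]
dup   [3721, 3721]
+     [7442]
-6    [7442, -6]
-     [7448]
dup   [7448, 7448]
-6    [7448, 7448, -6]
9     [7448, 7448, -6, 9]
rot   [7448, -6, 9, 7448]
over  [7448, -6, 9, 7448, 9]
+     [7448, -6, 9, 7457]
swap  [7448, -6, 7457, 9]
swap  [7448, -6, 9, 7457]
-     [7448, -6, -7448]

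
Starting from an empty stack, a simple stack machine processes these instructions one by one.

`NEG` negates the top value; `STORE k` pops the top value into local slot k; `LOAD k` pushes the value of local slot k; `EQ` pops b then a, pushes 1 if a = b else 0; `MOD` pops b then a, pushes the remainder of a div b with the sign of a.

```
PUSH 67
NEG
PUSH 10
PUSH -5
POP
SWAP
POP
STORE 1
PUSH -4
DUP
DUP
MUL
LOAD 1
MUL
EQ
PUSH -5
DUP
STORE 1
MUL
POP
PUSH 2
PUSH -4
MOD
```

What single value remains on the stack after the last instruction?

PUSH 67  [67]
NEG      [-67]
PUSH 10  [-67, 10]
PUSH -5  [-67, 10, -5]
POP      [-67, 10]
SWAP     [10, -67]
POP      [10]
STORE 1  []
PUSH -4  [-4]
DUP      [-4, -4]
DUP      [-4, -4, -4]
MUL      [-4, 16]
LOAD 1   [-4, 16, 10]
MUL      [-4, 160]
EQ       [0]
PUSH -5  [0, -5]
DUP      [0, -5, -5]
STORE 1  [0, -5]
MUL      [0]
POP      []
PUSH 2   [2]
PUSH -4  [2, -4]
MOD      [2]

2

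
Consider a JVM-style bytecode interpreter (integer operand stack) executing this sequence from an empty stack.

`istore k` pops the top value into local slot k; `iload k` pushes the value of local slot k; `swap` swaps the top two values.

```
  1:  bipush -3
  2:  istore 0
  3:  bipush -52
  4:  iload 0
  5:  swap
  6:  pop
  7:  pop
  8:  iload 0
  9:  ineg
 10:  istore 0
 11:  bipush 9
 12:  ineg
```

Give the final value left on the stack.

bipush -3  → [-3]
istore 0   → []
bipush -52 → [-52]
iload 0    → [-52, -3]
swap       → [-3, -52]
pop        → [-3]
pop        → []
iload 0    → [-3]
ineg       → [3]
istore 0   → []
bipush 9   → [9]
ineg       → [-9]

-9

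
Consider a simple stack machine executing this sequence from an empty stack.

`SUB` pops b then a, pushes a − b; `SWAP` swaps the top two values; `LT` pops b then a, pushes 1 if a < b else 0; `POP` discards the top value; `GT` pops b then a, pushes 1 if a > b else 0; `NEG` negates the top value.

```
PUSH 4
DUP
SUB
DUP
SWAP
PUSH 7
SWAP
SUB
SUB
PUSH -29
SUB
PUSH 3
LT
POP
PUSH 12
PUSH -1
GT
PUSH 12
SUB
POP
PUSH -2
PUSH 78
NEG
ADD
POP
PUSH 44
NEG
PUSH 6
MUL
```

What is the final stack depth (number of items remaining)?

PUSH 4   → 4
DUP      → 4 4
SUB      → 0
DUP      → 0 0
SWAP     → 0 0
PUSH 7   → 0 0 7
SWAP     → 0 7 0
SUB      → 0 7
SUB      → -7
PUSH -29 → -7 -29
SUB      → 22
PUSH 3   → 22 3
LT       → 0
POP      → (empty)
PUSH 12  → 12
PUSH -1  → 12 -1
GT       → 1
PUSH 12  → 1 12
SUB      → -11
POP      → (empty)
PUSH -2  → -2
PUSH 78  → -2 78
NEG      → -2 -78
ADD      → -80
POP      → (empty)
PUSH 44  → 44
NEG      → -44
PUSH 6   → -44 6
MUL      → -264

1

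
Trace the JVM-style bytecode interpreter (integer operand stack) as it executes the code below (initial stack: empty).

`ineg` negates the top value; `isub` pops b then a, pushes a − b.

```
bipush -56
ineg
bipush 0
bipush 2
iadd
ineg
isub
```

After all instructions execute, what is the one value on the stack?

bipush -56 → [-56]
ineg       → [56]
bipush 0   → [56, 0]
bipush 2   → [56, 0, 2]
iadd       → [56, 2]
ineg       → [56, -2]
isub       → [58]

58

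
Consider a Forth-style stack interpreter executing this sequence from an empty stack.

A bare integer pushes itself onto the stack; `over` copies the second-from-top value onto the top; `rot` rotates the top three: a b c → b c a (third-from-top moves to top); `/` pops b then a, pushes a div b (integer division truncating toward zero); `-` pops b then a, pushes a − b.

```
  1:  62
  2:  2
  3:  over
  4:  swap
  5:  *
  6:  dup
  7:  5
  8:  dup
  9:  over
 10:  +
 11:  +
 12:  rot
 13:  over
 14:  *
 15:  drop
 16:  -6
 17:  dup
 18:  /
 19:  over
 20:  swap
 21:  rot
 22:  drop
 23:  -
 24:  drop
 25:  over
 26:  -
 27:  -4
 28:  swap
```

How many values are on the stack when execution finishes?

3

62    62
2     62 2
over  62 2 62
swap  62 62 2
*     62 124
dup   62 124 124
5     62 124 124 5
dup   62 124 124 5 5
over  62 124 124 5 5 5
+     62 124 124 5 10
+     62 124 124 15
rot   62 124 15 124
over  62 124 15 124 15
*     62 124 15 1860
drop  62 124 15
-6    62 124 15 -6
dup   62 124 15 -6 -6
/     62 124 15 1
over  62 124 15 1 15
swap  62 124 15 15 1
rot   62 124 15 1 15
drop  62 124 15 1
-     62 124 14
drop  62 124
over  62 124 62
-     62 62
-4    62 62 -4
swap  62 -4 62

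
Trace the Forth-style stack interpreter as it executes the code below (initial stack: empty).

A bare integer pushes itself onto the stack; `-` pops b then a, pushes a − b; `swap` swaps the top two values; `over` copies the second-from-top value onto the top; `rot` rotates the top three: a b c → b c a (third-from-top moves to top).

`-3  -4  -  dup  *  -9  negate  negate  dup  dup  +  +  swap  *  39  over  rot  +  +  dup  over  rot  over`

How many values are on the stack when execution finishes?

-3     : -3
-4     : -3 -4
-      : 1
dup    : 1 1
*      : 1
-9     : 1 -9
negate : 1 9
negate : 1 -9
dup    : 1 -9 -9
dup    : 1 -9 -9 -9
+      : 1 -9 -18
+      : 1 -27
swap   : -27 1
*      : -27
39     : -27 39
over   : -27 39 -27
rot    : 39 -27 -27
+      : 39 -54
+      : -15
dup    : -15 -15
over   : -15 -15 -15
rot    : -15 -15 -15
over   : -15 -15 -15 -15

4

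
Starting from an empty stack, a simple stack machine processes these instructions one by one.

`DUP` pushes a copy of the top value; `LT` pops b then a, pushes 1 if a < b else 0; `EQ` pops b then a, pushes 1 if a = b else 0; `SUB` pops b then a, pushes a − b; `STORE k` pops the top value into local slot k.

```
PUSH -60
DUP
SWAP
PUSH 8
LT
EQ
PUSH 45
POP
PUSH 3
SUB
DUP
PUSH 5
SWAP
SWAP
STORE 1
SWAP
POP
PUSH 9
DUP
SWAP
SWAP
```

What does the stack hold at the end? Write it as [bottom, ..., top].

[-3, 9, 9]

PUSH -60 → -60
DUP      → -60 -60
SWAP     → -60 -60
PUSH 8   → -60 -60 8
LT       → -60 1
EQ       → 0
PUSH 45  → 0 45
POP      → 0
PUSH 3   → 0 3
SUB      → -3
DUP      → -3 -3
PUSH 5   → -3 -3 5
SWAP     → -3 5 -3
SWAP     → -3 -3 5
STORE 1  → -3 -3
SWAP     → -3 -3
POP      → -3
PUSH 9   → -3 9
DUP      → -3 9 9
SWAP     → -3 9 9
SWAP     → -3 9 9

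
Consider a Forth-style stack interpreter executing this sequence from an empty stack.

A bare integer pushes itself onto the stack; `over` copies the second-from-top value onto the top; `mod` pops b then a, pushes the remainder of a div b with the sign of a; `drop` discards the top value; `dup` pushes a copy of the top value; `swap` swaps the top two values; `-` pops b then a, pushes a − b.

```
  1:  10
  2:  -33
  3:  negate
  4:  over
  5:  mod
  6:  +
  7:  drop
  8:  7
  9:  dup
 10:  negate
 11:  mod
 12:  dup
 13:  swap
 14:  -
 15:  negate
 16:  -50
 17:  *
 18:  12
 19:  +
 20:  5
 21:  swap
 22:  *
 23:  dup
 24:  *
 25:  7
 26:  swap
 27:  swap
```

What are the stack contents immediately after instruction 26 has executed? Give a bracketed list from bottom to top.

10     -> [10]
-33    -> [10, -33]
negate -> [10, 33]
over   -> [10, 33, 10]
mod    -> [10, 3]
+      -> [13]
drop   -> []
7      -> [7]
dup    -> [7, 7]
negate -> [7, -7]
mod    -> [0]
dup    -> [0, 0]
swap   -> [0, 0]
-      -> [0]
negate -> [0]
-50    -> [0, -50]
*      -> [0]
12     -> [0, 12]
+      -> [12]
5      -> [12, 5]
swap   -> [5, 12]
*      -> [60]
dup    -> [60, 60]
*      -> [3600]
7      -> [3600, 7]
swap   -> [7, 3600]

[7, 3600]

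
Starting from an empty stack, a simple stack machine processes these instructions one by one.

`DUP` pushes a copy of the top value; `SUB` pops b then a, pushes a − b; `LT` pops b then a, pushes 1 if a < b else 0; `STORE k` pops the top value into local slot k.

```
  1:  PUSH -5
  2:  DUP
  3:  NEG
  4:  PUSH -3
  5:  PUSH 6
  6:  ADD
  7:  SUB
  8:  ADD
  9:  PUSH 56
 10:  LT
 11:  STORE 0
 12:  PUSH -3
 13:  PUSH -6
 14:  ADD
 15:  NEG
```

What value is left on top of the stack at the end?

9

PUSH -5  [-5]
DUP      [-5, -5]
NEG      [-5, 5]
PUSH -3  [-5, 5, -3]
PUSH 6   [-5, 5, -3, 6]
ADD      [-5, 5, 3]
SUB      [-5, 2]
ADD      [-3]
PUSH 56  [-3, 56]
LT       [1]
STORE 0  []
PUSH -3  [-3]
PUSH -6  [-3, -6]
ADD      [-9]
NEG      [9]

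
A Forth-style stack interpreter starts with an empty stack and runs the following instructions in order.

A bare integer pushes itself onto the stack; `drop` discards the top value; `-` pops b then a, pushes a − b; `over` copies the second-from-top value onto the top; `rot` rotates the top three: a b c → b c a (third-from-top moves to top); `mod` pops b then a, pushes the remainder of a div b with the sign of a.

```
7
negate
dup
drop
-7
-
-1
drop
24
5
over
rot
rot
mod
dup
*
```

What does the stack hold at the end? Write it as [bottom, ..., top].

7      → 7
negate → -7
dup    → -7 -7
drop   → -7
-7     → -7 -7
-      → 0
-1     → 0 -1
drop   → 0
24     → 0 24
5      → 0 24 5
over   → 0 24 5 24
rot    → 0 5 24 24
rot    → 0 24 24 5
mod    → 0 24 4
dup    → 0 24 4 4
*      → 0 24 16

[0, 24, 16]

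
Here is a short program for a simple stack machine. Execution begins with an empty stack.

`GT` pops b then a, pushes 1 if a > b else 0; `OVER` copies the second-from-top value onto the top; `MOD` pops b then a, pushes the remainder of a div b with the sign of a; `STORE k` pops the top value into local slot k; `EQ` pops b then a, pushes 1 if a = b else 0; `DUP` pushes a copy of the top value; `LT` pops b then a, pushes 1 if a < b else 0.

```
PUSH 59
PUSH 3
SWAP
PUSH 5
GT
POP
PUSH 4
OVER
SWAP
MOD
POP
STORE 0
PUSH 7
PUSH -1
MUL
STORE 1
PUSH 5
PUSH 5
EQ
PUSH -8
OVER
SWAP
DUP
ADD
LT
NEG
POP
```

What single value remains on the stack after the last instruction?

1

PUSH 59 → [59]
PUSH 3  → [59, 3]
SWAP    → [3, 59]
PUSH 5  → [3, 59, 5]
GT      → [3, 1]
POP     → [3]
PUSH 4  → [3, 4]
OVER    → [3, 4, 3]
SWAP    → [3, 3, 4]
MOD     → [3, 3]
POP     → [3]
STORE 0 → []
PUSH 7  → [7]
PUSH -1 → [7, -1]
MUL     → [-7]
STORE 1 → []
PUSH 5  → [5]
PUSH 5  → [5, 5]
EQ      → [1]
PUSH -8 → [1, -8]
OVER    → [1, -8, 1]
SWAP    → [1, 1, -8]
DUP     → [1, 1, -8, -8]
ADD     → [1, 1, -16]
LT      → [1, 0]
NEG     → [1, 0]
POP     → [1]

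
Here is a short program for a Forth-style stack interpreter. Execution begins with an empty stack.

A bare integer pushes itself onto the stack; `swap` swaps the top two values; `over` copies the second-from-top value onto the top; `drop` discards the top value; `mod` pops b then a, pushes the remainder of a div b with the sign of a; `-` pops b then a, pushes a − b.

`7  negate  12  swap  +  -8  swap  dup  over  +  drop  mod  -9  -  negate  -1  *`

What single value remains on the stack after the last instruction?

6

7       7
negate  -7
12      -7 12
swap    12 -7
+       5
-8      5 -8
swap    -8 5
dup     -8 5 5
over    -8 5 5 5
+       -8 5 10
drop    -8 5
mod     -3
-9      -3 -9
-       6
negate  -6
-1      -6 -1
*       6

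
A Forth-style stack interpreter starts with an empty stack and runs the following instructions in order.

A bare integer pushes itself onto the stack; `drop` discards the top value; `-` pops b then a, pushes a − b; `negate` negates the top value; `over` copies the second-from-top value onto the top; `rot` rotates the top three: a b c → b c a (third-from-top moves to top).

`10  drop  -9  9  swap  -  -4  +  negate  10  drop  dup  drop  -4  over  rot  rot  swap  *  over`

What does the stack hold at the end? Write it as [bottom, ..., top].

10      10
drop    (empty)
-9      -9
9       -9 9
swap    9 -9
-       18
-4      18 -4
+       14
negate  -14
10      -14 10
drop    -14
dup     -14 -14
drop    -14
-4      -14 -4
over    -14 -4 -14
rot     -4 -14 -14
rot     -14 -14 -4
swap    -14 -4 -14
*       -14 56
over    -14 56 -14

[-14, 56, -14]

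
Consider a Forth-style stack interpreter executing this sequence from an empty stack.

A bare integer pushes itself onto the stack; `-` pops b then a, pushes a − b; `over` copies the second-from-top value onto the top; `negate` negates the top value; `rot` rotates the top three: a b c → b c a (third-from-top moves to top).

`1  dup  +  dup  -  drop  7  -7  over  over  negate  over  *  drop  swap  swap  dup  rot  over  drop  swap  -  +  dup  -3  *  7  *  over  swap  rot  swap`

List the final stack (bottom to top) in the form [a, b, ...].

[7, -7, -7, 147]

1      → 1
dup    → 1 1
+      → 2
dup    → 2 2
-      → 0
drop   → (empty)
7      → 7
-7     → 7 -7
over   → 7 -7 7
over   → 7 -7 7 -7
negate → 7 -7 7 7
over   → 7 -7 7 7 7
*      → 7 -7 7 49
drop   → 7 -7 7
swap   → 7 7 -7
swap   → 7 -7 7
dup    → 7 -7 7 7
rot    → 7 7 7 -7
over   → 7 7 7 -7 7
drop   → 7 7 7 -7
swap   → 7 7 -7 7
-      → 7 7 -14
+      → 7 -7
dup    → 7 -7 -7
-3     → 7 -7 -7 -3
*      → 7 -7 21
7      → 7 -7 21 7
*      → 7 -7 147
over   → 7 -7 147 -7
swap   → 7 -7 -7 147
rot    → 7 -7 147 -7
swap   → 7 -7 -7 147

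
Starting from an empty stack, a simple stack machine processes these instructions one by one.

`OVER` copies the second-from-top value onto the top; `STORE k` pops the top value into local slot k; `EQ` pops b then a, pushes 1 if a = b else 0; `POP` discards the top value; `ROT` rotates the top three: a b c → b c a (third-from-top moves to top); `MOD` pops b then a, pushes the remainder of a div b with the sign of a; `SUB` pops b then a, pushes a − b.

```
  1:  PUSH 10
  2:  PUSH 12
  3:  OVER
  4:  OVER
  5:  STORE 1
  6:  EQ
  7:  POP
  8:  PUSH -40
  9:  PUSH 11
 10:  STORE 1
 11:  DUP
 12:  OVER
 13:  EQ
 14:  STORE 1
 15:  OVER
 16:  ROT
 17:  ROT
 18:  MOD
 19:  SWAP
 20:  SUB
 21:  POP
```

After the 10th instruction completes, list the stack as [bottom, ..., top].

[10, -40]

PUSH 10   [10]
PUSH 12   [10, 12]
OVER      [10, 12, 10]
OVER      [10, 12, 10, 12]
STORE 1   [10, 12, 10]
EQ        [10, 0]
POP       [10]
PUSH -40  [10, -40]
PUSH 11   [10, -40, 11]
STORE 1   [10, -40]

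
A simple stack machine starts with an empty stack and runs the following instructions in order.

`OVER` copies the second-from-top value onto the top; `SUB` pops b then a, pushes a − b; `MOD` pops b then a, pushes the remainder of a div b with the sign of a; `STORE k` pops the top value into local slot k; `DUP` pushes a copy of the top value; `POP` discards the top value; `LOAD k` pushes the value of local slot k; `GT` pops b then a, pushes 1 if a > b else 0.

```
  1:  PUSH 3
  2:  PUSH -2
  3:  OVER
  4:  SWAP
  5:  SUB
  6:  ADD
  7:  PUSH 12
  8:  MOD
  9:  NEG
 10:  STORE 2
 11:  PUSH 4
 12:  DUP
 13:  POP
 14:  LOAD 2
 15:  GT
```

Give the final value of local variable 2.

PUSH 3  → 3
PUSH -2 → 3 -2
OVER    → 3 -2 3
SWAP    → 3 3 -2
SUB     → 3 5
ADD     → 8
PUSH 12 → 8 12
MOD     → 8
NEG     → -8
STORE 2 → (empty)
PUSH 4  → 4
DUP     → 4 4
POP     → 4
LOAD 2  → 4 -8
GT      → 1

-8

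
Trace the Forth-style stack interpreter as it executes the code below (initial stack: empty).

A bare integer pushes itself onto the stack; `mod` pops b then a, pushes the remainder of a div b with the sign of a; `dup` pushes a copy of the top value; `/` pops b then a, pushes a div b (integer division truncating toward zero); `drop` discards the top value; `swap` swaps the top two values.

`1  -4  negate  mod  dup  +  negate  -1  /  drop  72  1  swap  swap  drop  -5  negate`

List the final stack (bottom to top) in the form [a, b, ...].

[72, 5]

1      -> [1]
-4     -> [1, -4]
negate -> [1, 4]
mod    -> [1]
dup    -> [1, 1]
+      -> [2]
negate -> [-2]
-1     -> [-2, -1]
/      -> [2]
drop   -> []
72     -> [72]
1      -> [72, 1]
swap   -> [1, 72]
swap   -> [72, 1]
drop   -> [72]
-5     -> [72, -5]
negate -> [72, 5]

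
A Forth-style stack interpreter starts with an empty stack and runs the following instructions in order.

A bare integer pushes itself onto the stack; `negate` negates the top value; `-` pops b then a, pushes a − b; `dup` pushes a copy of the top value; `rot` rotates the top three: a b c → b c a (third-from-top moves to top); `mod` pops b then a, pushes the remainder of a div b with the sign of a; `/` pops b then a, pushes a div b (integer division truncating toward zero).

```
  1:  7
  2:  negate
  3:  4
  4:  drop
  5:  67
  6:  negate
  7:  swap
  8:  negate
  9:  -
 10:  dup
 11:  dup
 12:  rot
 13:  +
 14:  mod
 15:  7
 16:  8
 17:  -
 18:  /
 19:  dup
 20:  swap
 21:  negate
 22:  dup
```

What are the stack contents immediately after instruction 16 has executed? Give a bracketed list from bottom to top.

7      -> [7]
negate -> [-7]
4      -> [-7, 4]
drop   -> [-7]
67     -> [-7, 67]
negate -> [-7, -67]
swap   -> [-67, -7]
negate -> [-67, 7]
-      -> [-74]
dup    -> [-74, -74]
dup    -> [-74, -74, -74]
rot    -> [-74, -74, -74]
+      -> [-74, -148]
mod    -> [-74]
7      -> [-74, 7]
8      -> [-74, 7, 8]

[-74, 7, 8]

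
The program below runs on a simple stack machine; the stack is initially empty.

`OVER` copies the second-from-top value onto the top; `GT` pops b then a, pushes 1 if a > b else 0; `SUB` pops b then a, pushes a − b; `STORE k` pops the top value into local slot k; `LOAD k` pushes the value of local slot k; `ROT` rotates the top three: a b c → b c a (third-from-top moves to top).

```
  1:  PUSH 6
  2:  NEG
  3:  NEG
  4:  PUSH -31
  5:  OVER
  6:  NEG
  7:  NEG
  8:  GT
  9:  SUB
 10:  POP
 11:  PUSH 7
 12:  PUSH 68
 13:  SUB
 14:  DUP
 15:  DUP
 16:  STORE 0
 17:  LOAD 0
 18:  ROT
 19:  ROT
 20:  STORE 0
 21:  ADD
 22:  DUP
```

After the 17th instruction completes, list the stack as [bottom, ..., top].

[-61, -61, -61]

PUSH 6   -> [6]
NEG      -> [-6]
NEG      -> [6]
PUSH -31 -> [6, -31]
OVER     -> [6, -31, 6]
NEG      -> [6, -31, -6]
NEG      -> [6, -31, 6]
GT       -> [6, 0]
SUB      -> [6]
POP      -> []
PUSH 7   -> [7]
PUSH 68  -> [7, 68]
SUB      -> [-61]
DUP      -> [-61, -61]
DUP      -> [-61, -61, -61]
STORE 0  -> [-61, -61]
LOAD 0   -> [-61, -61, -61]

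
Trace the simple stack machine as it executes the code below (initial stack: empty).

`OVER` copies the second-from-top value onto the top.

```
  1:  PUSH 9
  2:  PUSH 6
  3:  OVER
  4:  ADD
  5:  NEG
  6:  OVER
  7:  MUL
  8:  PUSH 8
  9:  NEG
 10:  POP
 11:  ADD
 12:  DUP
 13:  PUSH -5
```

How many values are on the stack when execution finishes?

PUSH 9  → [9]
PUSH 6  → [9, 6]
OVER    → [9, 6, 9]
ADD     → [9, 15]
NEG     → [9, -15]
OVER    → [9, -15, 9]
MUL     → [9, -135]
PUSH 8  → [9, -135, 8]
NEG     → [9, -135, -8]
POP     → [9, -135]
ADD     → [-126]
DUP     → [-126, -126]
PUSH -5 → [-126, -126, -5]

3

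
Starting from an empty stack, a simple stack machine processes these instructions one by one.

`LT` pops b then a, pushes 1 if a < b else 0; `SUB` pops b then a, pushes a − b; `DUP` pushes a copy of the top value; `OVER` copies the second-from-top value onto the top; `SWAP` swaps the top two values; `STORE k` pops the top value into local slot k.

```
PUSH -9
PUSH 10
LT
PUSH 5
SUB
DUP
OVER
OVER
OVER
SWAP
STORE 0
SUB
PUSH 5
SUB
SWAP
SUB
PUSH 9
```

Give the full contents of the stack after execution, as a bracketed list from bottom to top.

[-4, -1, 9]

PUSH -9 -> [-9]
PUSH 10 -> [-9, 10]
LT      -> [1]
PUSH 5  -> [1, 5]
SUB     -> [-4]
DUP     -> [-4, -4]
OVER    -> [-4, -4, -4]
OVER    -> [-4, -4, -4, -4]
OVER    -> [-4, -4, -4, -4, -4]
SWAP    -> [-4, -4, -4, -4, -4]
STORE 0 -> [-4, -4, -4, -4]
SUB     -> [-4, -4, 0]
PUSH 5  -> [-4, -4, 0, 5]
SUB     -> [-4, -4, -5]
SWAP    -> [-4, -5, -4]
SUB     -> [-4, -1]
PUSH 9  -> [-4, -1, 9]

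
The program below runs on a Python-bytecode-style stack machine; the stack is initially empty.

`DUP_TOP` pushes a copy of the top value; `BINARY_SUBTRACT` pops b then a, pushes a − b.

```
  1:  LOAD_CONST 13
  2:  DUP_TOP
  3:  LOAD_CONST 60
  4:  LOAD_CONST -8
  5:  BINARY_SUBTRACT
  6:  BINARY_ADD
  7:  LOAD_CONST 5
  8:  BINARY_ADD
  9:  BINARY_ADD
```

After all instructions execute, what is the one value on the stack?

LOAD_CONST 13   -> [13]
DUP_TOP         -> [13, 13]
LOAD_CONST 60   -> [13, 13, 60]
LOAD_CONST -8   -> [13, 13, 60, -8]
BINARY_SUBTRACT -> [13, 13, 68]
BINARY_ADD      -> [13, 81]
LOAD_CONST 5    -> [13, 81, 5]
BINARY_ADD      -> [13, 86]
BINARY_ADD      -> [99]

99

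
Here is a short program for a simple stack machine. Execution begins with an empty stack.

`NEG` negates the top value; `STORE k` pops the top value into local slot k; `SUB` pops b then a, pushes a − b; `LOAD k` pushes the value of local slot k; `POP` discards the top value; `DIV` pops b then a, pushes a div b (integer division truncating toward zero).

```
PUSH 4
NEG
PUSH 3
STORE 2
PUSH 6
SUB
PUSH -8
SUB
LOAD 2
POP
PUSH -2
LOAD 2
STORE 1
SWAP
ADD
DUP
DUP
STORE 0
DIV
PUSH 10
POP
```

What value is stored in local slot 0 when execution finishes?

-4

PUSH 4  -> 4
NEG     -> -4
PUSH 3  -> -4 3
STORE 2 -> -4
PUSH 6  -> -4 6
SUB     -> -10
PUSH -8 -> -10 -8
SUB     -> -2
LOAD 2  -> -2 3
POP     -> -2
PUSH -2 -> -2 -2
LOAD 2  -> -2 -2 3
STORE 1 -> -2 -2
SWAP    -> -2 -2
ADD     -> -4
DUP     -> -4 -4
DUP     -> -4 -4 -4
STORE 0 -> -4 -4
DIV     -> 1
PUSH 10 -> 1 10
POP     -> 1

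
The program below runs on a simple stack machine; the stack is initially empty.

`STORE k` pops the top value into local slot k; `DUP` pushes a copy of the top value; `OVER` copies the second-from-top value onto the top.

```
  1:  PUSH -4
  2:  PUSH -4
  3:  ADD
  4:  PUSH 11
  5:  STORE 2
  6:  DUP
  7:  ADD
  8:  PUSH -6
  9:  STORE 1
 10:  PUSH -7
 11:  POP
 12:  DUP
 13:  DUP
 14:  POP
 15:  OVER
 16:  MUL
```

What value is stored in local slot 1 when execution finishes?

PUSH -4 -> [-4]
PUSH -4 -> [-4, -4]
ADD     -> [-8]
PUSH 11 -> [-8, 11]
STORE 2 -> [-8]
DUP     -> [-8, -8]
ADD     -> [-16]
PUSH -6 -> [-16, -6]
STORE 1 -> [-16]
PUSH -7 -> [-16, -7]
POP     -> [-16]
DUP     -> [-16, -16]
DUP     -> [-16, -16, -16]
POP     -> [-16, -16]
OVER    -> [-16, -16, -16]
MUL     -> [-16, 256]

-6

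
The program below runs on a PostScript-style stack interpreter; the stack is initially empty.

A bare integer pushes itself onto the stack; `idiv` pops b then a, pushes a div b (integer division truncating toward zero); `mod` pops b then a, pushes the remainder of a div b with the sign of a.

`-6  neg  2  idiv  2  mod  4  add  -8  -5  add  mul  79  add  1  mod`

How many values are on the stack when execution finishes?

1

-6   : [-6]
neg  : [6]
2    : [6, 2]
idiv : [3]
2    : [3, 2]
mod  : [1]
4    : [1, 4]
add  : [5]
-8   : [5, -8]
-5   : [5, -8, -5]
add  : [5, -13]
mul  : [-65]
79   : [-65, 79]
add  : [14]
1    : [14, 1]
mod  : [0]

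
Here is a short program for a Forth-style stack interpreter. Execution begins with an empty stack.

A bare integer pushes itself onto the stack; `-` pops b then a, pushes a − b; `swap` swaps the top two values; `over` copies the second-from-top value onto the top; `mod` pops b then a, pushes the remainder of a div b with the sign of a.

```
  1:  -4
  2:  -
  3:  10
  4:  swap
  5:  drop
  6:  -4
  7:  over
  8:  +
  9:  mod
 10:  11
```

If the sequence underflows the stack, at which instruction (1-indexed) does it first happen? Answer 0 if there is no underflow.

-4 : [-4]
-  — needs 2 operands, stack has 1 → underflow

2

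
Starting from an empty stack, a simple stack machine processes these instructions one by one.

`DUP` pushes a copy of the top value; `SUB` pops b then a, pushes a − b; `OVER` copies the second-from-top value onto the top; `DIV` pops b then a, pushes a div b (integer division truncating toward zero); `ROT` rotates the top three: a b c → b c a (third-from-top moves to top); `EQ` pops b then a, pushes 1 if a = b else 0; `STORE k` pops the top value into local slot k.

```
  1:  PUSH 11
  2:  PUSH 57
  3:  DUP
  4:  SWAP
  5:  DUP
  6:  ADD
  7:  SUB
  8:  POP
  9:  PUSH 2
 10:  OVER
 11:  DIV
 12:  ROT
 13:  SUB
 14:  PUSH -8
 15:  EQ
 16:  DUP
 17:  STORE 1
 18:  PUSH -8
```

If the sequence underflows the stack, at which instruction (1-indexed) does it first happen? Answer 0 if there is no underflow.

12

PUSH 11 → 11
PUSH 57 → 11 57
DUP     → 11 57 57
SWAP    → 11 57 57
DUP     → 11 57 57 57
ADD     → 11 57 114
SUB     → 11 -57
POP     → 11
PUSH 2  → 11 2
OVER    → 11 2 11
DIV     → 11 0
ROT  — needs 3 operands, stack has 2 → underflow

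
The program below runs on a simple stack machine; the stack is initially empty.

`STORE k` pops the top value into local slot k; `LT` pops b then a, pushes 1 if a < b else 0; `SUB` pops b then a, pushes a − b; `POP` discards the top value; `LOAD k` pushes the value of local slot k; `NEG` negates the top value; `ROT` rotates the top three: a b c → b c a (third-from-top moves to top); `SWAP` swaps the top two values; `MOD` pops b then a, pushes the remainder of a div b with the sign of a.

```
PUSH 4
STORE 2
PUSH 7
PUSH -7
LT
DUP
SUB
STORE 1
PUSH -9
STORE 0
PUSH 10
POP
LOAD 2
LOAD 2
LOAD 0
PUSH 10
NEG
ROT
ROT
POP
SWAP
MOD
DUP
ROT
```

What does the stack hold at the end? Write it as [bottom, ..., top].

[4, 4, 4]

PUSH 4   [4]
STORE 2  []
PUSH 7   [7]
PUSH -7  [7, -7]
LT       [0]
DUP      [0, 0]
SUB      [0]
STORE 1  []
PUSH -9  [-9]
STORE 0  []
PUSH 10  [10]
POP      []
LOAD 2   [4]
LOAD 2   [4, 4]
LOAD 0   [4, 4, -9]
PUSH 10  [4, 4, -9, 10]
NEG      [4, 4, -9, -10]
ROT      [4, -9, -10, 4]
ROT      [4, -10, 4, -9]
POP      [4, -10, 4]
SWAP     [4, 4, -10]
MOD      [4, 4]
DUP      [4, 4, 4]
ROT      [4, 4, 4]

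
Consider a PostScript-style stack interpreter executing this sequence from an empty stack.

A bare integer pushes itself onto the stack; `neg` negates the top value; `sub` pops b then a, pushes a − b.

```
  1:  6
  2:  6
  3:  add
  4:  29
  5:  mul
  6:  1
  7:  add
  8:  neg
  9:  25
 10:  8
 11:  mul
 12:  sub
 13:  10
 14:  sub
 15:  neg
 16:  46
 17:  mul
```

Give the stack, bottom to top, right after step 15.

6   -> 6
6   -> 6 6
add -> 12
29  -> 12 29
mul -> 348
1   -> 348 1
add -> 349
neg -> -349
25  -> -349 25
8   -> -349 25 8
mul -> -349 200
sub -> -549
10  -> -549 10
sub -> -559
neg -> 559

[559]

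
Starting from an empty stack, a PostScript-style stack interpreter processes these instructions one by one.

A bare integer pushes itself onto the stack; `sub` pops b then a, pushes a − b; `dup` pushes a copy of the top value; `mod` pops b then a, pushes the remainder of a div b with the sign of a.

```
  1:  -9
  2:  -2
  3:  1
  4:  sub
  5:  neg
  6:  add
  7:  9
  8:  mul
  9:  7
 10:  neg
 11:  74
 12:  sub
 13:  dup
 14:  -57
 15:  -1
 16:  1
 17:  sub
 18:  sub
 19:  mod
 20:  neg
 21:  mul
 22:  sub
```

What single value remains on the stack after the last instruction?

2052

-9  : -9
-2  : -9 -2
1   : -9 -2 1
sub : -9 -3
neg : -9 3
add : -6
9   : -6 9
mul : -54
7   : -54 7
neg : -54 -7
74  : -54 -7 74
sub : -54 -81
dup : -54 -81 -81
-57 : -54 -81 -81 -57
-1  : -54 -81 -81 -57 -1
1   : -54 -81 -81 -57 -1 1
sub : -54 -81 -81 -57 -2
sub : -54 -81 -81 -55
mod : -54 -81 -26
neg : -54 -81 26
mul : -54 -2106
sub : 2052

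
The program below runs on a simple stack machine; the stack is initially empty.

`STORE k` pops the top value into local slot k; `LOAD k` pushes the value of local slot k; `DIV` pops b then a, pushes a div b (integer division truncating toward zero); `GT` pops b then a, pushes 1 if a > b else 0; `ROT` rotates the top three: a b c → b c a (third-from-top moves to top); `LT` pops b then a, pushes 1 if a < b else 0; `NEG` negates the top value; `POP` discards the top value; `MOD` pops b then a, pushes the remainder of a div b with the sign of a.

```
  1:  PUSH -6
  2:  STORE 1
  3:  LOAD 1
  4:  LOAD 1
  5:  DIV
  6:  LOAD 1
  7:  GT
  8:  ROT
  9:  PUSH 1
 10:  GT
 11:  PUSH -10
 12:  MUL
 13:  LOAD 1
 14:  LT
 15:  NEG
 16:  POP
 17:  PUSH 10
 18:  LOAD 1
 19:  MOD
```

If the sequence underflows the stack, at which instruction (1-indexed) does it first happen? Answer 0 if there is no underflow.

8

PUSH -6 → [-6]
STORE 1 → []
LOAD 1  → [-6]
LOAD 1  → [-6, -6]
DIV     → [1]
LOAD 1  → [1, -6]
GT      → [1]
ROT  — needs 3 operands, stack has 1 → underflow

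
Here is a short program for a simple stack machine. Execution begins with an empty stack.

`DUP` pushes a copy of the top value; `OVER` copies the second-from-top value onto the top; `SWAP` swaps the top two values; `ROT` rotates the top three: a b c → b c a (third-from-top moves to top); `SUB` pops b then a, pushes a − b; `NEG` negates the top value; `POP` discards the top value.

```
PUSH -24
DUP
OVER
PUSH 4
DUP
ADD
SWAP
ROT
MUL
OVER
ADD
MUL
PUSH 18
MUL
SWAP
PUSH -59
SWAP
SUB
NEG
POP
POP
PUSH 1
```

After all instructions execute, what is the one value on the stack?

PUSH -24 → [-24]
DUP      → [-24, -24]
OVER     → [-24, -24, -24]
PUSH 4   → [-24, -24, -24, 4]
DUP      → [-24, -24, -24, 4, 4]
ADD      → [-24, -24, -24, 8]
SWAP     → [-24, -24, 8, -24]
ROT      → [-24, 8, -24, -24]
MUL      → [-24, 8, 576]
OVER     → [-24, 8, 576, 8]
ADD      → [-24, 8, 584]
MUL      → [-24, 4672]
PUSH 18  → [-24, 4672, 18]
MUL      → [-24, 84096]
SWAP     → [84096, -24]
PUSH -59 → [84096, -24, -59]
SWAP     → [84096, -59, -24]
SUB      → [84096, -35]
NEG      → [84096, 35]
POP      → [84096]
POP      → []
PUSH 1   → [1]

1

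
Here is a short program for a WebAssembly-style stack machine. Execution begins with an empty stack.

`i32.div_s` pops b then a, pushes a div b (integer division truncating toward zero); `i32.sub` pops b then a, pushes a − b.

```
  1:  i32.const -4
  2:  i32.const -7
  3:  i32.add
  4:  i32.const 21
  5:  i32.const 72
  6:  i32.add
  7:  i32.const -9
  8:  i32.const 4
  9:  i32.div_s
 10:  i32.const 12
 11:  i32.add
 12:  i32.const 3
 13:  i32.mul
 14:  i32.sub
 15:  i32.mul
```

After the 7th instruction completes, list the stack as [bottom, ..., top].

[-11, 93, -9]

i32.const -4 → -4
i32.const -7 → -4 -7
i32.add      → -11
i32.const 21 → -11 21
i32.const 72 → -11 21 72
i32.add      → -11 93
i32.const -9 → -11 93 -9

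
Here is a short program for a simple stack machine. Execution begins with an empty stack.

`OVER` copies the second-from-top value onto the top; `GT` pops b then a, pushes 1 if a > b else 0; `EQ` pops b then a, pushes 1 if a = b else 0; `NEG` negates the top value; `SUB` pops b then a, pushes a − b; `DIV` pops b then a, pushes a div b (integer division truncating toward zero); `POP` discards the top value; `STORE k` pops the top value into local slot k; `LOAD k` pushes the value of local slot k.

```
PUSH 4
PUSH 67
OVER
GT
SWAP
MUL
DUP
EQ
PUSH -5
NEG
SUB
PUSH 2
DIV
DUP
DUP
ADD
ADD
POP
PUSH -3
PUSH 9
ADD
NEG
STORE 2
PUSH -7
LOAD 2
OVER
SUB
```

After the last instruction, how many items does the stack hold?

2

PUSH 4   [4]
PUSH 67  [4, 67]
OVER     [4, 67, 4]
GT       [4, 1]
SWAP     [1, 4]
MUL      [4]
DUP      [4, 4]
EQ       [1]
PUSH -5  [1, -5]
NEG      [1, 5]
SUB      [-4]
PUSH 2   [-4, 2]
DIV      [-2]
DUP      [-2, -2]
DUP      [-2, -2, -2]
ADD      [-2, -4]
ADD      [-6]
POP      []
PUSH -3  [-3]
PUSH 9   [-3, 9]
ADD      [6]
NEG      [-6]
STORE 2  []
PUSH -7  [-7]
LOAD 2   [-7, -6]
OVER     [-7, -6, -7]
SUB      [-7, 1]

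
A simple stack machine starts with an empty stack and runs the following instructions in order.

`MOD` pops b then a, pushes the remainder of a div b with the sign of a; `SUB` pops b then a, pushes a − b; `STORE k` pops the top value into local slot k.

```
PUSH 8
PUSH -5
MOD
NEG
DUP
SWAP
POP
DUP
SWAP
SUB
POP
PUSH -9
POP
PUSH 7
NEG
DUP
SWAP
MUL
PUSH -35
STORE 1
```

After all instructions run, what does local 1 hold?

-35

PUSH 8   -> [8]
PUSH -5  -> [8, -5]
MOD      -> [3]
NEG      -> [-3]
DUP      -> [-3, -3]
SWAP     -> [-3, -3]
POP      -> [-3]
DUP      -> [-3, -3]
SWAP     -> [-3, -3]
SUB      -> [0]
POP      -> []
PUSH -9  -> [-9]
POP      -> []
PUSH 7   -> [7]
NEG      -> [-7]
DUP      -> [-7, -7]
SWAP     -> [-7, -7]
MUL      -> [49]
PUSH -35 -> [49, -35]
STORE 1  -> [49]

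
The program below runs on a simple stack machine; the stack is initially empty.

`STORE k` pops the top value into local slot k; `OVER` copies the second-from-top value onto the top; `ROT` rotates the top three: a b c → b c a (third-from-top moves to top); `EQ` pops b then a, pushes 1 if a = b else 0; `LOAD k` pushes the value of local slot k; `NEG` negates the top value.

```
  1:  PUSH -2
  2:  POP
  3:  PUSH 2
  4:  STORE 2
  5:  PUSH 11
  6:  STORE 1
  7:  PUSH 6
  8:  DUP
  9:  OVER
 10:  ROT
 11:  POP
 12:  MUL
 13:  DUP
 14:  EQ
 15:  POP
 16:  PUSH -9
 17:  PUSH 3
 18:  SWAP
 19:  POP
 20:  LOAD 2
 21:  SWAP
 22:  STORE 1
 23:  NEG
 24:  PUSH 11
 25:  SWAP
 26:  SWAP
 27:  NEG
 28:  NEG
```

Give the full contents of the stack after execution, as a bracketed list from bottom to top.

[-2, 11]

PUSH -2  [-2]
POP      []
PUSH 2   [2]
STORE 2  []
PUSH 11  [11]
STORE 1  []
PUSH 6   [6]
DUP      [6, 6]
OVER     [6, 6, 6]
ROT      [6, 6, 6]
POP      [6, 6]
MUL      [36]
DUP      [36, 36]
EQ       [1]
POP      []
PUSH -9  [-9]
PUSH 3   [-9, 3]
SWAP     [3, -9]
POP      [3]
LOAD 2   [3, 2]
SWAP     [2, 3]
STORE 1  [2]
NEG      [-2]
PUSH 11  [-2, 11]
SWAP     [11, -2]
SWAP     [-2, 11]
NEG      [-2, -11]
NEG      [-2, 11]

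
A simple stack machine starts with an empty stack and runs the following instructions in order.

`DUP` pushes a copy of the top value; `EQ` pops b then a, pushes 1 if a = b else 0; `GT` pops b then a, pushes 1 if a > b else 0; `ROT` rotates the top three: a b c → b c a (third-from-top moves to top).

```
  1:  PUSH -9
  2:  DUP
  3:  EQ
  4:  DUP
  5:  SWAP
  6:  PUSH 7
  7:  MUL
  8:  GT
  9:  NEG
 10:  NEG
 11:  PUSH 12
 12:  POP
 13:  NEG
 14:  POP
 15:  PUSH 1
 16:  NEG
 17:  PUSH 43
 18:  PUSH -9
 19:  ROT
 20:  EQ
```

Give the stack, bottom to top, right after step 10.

[0]

PUSH -9 : [-9]
DUP     : [-9, -9]
EQ      : [1]
DUP     : [1, 1]
SWAP    : [1, 1]
PUSH 7  : [1, 1, 7]
MUL     : [1, 7]
GT      : [0]
NEG     : [0]
NEG     : [0]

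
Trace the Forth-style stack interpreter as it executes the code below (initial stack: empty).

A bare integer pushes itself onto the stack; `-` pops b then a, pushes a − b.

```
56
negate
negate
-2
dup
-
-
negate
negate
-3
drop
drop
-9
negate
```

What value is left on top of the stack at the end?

56     -> [56]
negate -> [-56]
negate -> [56]
-2     -> [56, -2]
dup    -> [56, -2, -2]
-      -> [56, 0]
-      -> [56]
negate -> [-56]
negate -> [56]
-3     -> [56, -3]
drop   -> [56]
drop   -> []
-9     -> [-9]
negate -> [9]

9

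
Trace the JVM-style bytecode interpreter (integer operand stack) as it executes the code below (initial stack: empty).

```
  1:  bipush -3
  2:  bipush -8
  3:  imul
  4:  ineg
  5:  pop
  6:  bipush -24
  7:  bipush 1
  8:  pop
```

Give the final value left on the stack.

bipush -3  → [-3]
bipush -8  → [-3, -8]
imul       → [24]
ineg       → [-24]
pop        → []
bipush -24 → [-24]
bipush 1   → [-24, 1]
pop        → [-24]

-24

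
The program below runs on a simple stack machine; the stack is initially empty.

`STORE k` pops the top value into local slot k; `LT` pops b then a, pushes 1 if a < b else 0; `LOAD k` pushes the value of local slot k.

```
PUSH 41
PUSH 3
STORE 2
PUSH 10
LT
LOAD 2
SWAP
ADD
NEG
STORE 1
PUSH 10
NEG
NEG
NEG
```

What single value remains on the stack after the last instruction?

PUSH 41  41
PUSH 3   41 3
STORE 2  41
PUSH 10  41 10
LT       0
LOAD 2   0 3
SWAP     3 0
ADD      3
NEG      -3
STORE 1  (empty)
PUSH 10  10
NEG      -10
NEG      10
NEG      -10

-10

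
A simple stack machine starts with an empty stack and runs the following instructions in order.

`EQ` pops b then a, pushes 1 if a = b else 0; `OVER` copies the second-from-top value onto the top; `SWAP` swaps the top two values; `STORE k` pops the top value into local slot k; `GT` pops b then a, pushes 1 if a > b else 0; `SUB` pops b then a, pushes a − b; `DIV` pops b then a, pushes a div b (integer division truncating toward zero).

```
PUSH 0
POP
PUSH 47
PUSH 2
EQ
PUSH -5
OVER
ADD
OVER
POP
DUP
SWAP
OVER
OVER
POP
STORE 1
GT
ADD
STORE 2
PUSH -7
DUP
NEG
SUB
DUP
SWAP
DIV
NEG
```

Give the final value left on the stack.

-1

PUSH 0   [0]
POP      []
PUSH 47  [47]
PUSH 2   [47, 2]
EQ       [0]
PUSH -5  [0, -5]
OVER     [0, -5, 0]
ADD      [0, -5]
OVER     [0, -5, 0]
POP      [0, -5]
DUP      [0, -5, -5]
SWAP     [0, -5, -5]
OVER     [0, -5, -5, -5]
OVER     [0, -5, -5, -5, -5]
POP      [0, -5, -5, -5]
STORE 1  [0, -5, -5]
GT       [0, 0]
ADD      [0]
STORE 2  []
PUSH -7  [-7]
DUP      [-7, -7]
NEG      [-7, 7]
SUB      [-14]
DUP      [-14, -14]
SWAP     [-14, -14]
DIV      [1]
NEG      [-1]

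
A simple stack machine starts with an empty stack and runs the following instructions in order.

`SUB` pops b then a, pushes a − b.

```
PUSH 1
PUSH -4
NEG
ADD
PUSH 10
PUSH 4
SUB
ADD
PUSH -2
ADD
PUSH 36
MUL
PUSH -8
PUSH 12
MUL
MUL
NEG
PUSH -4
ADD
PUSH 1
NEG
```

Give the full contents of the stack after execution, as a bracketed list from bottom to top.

PUSH 1  → [1]
PUSH -4 → [1, -4]
NEG     → [1, 4]
ADD     → [5]
PUSH 10 → [5, 10]
PUSH 4  → [5, 10, 4]
SUB     → [5, 6]
ADD     → [11]
PUSH -2 → [11, -2]
ADD     → [9]
PUSH 36 → [9, 36]
MUL     → [324]
PUSH -8 → [324, -8]
PUSH 12 → [324, -8, 12]
MUL     → [324, -96]
MUL     → [-31104]
NEG     → [31104]
PUSH -4 → [31104, -4]
ADD     → [31100]
PUSH 1  → [31100, 1]
NEG     → [31100, -1]

[31100, -1]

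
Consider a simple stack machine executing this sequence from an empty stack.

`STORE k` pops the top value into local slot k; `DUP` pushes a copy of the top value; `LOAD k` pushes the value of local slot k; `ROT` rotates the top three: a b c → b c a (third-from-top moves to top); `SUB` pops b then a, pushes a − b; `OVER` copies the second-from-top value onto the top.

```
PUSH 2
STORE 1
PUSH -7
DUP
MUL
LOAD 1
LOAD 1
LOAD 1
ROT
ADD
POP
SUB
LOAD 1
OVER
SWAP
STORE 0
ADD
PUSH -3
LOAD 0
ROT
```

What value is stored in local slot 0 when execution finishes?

PUSH 2  -> 2
STORE 1 -> (empty)
PUSH -7 -> -7
DUP     -> -7 -7
MUL     -> 49
LOAD 1  -> 49 2
LOAD 1  -> 49 2 2
LOAD 1  -> 49 2 2 2
ROT     -> 49 2 2 2
ADD     -> 49 2 4
POP     -> 49 2
SUB     -> 47
LOAD 1  -> 47 2
OVER    -> 47 2 47
SWAP    -> 47 47 2
STORE 0 -> 47 47
ADD     -> 94
PUSH -3 -> 94 -3
LOAD 0  -> 94 -3 2
ROT     -> -3 2 94

2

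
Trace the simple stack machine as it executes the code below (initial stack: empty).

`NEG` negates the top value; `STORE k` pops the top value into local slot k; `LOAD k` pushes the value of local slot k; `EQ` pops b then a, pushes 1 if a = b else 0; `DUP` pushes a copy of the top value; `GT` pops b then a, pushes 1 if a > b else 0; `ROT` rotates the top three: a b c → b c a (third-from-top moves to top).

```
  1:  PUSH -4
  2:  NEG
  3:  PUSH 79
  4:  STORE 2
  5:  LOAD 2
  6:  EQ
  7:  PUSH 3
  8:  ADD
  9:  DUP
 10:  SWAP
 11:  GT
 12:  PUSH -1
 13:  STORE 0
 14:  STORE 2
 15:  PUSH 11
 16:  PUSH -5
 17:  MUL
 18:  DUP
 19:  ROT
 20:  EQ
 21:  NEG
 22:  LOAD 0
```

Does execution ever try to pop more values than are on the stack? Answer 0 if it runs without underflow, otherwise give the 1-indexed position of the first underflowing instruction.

PUSH -4 → -4
NEG     → 4
PUSH 79 → 4 79
STORE 2 → 4
LOAD 2  → 4 79
EQ      → 0
PUSH 3  → 0 3
ADD     → 3
DUP     → 3 3
SWAP    → 3 3
GT      → 0
PUSH -1 → 0 -1
STORE 0 → 0
STORE 2 → (empty)
PUSH 11 → 11
PUSH -5 → 11 -5
MUL     → -55
DUP     → -55 -55
ROT  — needs 3 operands, stack has 2 → underflow

19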